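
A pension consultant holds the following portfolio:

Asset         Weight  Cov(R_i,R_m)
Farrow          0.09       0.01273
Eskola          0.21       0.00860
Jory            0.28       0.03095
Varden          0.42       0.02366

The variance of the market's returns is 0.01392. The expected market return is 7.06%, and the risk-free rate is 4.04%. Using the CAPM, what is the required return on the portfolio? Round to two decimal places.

β_Farrow = 0.01273 / 0.01392 = 0.9145
β_Eskola = 0.00860 / 0.01392 = 0.6178
β_Jory = 0.03095 / 0.01392 = 2.2234
β_Varden = 0.02366 / 0.01392 = 1.6997
β_P = Σ w_i β_i = 0.09×0.9145 + 0.21×0.6178 + 0.28×2.2234 + 0.42×1.6997 = 1.5485
MRP = 7.06% − 4.04% = 3.02%
E(R_P) = R_f + β_P × MRP = 4.04% + 1.5485 × 3.02% = 8.72%

8.72%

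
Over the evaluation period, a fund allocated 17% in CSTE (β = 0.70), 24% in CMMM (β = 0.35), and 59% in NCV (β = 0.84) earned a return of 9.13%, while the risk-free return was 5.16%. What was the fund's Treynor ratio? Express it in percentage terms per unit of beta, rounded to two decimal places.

5.68%

β_P = 0.17×0.70 + 0.24×0.35 + 0.59×0.84 = 0.6986
Treynor = (R_P − R_f) / β_P = (9.13% − 5.16%) / 0.6986 = 3.97% / 0.6986 = 5.68%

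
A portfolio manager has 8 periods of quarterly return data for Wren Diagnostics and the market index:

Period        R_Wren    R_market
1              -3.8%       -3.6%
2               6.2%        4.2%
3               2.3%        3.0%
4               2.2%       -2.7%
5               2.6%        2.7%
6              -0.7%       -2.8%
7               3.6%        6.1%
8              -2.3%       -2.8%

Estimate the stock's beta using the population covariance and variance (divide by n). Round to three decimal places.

0.694

Mean R_i = (-3.8 + 6.2 + 2.3 + 2.2 + 2.6 − 0.7 + 3.6 − 2.3) / 8 = 1.2625%
Mean R_m = (-3.6 + 4.2 + 3.0 − 2.7 + 2.7 − 2.8 + 6.1 − 2.8) / 8 = 0.5125%
Σ(R_i − R̄_i)(R_m − R̄_m) = 72.8838  ⇒  Cov = 72.8838 / 8 = 9.1105
Σ(R_m − R̄_m)² = 104.9688  ⇒  Var(R_m) = 104.9688 / 8 = 13.1211
β = Cov / Var(R_m) = 9.1105 / 13.1211 = 0.6943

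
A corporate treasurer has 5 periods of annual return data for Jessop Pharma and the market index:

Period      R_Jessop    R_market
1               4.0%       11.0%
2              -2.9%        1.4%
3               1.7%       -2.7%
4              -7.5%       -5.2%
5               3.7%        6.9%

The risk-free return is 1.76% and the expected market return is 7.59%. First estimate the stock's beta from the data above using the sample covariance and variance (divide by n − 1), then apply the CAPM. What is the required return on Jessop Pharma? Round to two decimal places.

5.09%

Mean R_i = (4.0 − 2.9 + 1.7 − 7.5 + 3.7) / 5 = -0.2000%
Mean R_m = (11.0 + 1.4 − 2.7 − 5.2 + 6.9) / 5 = 2.2800%
Σ(R_i − R̄_i)(R_m − R̄_m) = 102.1600  ⇒  Cov = 102.1600 / 4 = 25.5400
Σ(R_m − R̄_m)² = 178.9080  ⇒  Var(R_m) = 178.9080 / 4 = 44.7270
β = Cov / Var(R_m) = 25.5400 / 44.7270 = 0.5710
MRP = 7.59% − 1.76% = 5.83%
E(R) = R_f + β × MRP = 1.76% + 0.5710 × 5.83% = 5.09%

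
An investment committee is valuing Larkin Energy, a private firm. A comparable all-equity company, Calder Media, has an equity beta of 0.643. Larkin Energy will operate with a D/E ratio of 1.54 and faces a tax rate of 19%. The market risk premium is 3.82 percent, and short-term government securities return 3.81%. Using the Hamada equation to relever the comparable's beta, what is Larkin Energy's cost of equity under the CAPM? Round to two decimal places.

β_L = β_U × [1 + (1 − t)(D/E)] = 0.643 × [1 + (1 − 0.19) × 1.54]
    = 0.643 × [1 + 0.81 × 1.54] = 0.643 × 2.2474 = 1.4451
E(R) = R_f + β_L × MRP = 3.81% + 1.4451 × 3.82% = 9.33%

9.33%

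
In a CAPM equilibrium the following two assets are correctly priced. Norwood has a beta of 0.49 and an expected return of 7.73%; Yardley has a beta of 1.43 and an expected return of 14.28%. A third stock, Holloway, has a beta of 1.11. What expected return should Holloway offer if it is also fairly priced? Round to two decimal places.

MRP (SML slope) = (14.28% − 7.73%) / (1.43 − 0.49) = 6.55% / 0.94 = 6.9681%
R_f (intercept) = 7.73% − 0.49 × 6.9681% = 4.3156%
E(R_Holloway) = R_f + β × MRP = 4.3156% + 1.11 × 6.9681% = 12.05%

12.05%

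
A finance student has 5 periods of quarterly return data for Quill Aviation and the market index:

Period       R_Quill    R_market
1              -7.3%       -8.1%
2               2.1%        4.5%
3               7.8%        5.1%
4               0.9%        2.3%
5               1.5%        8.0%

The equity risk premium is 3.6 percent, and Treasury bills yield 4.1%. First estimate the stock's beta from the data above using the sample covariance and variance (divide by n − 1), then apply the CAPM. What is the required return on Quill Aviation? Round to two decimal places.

Mean R_i = (-7.3 + 2.1 + 7.8 + 0.9 + 1.5) / 5 = 1.0000%
Mean R_m = (-8.1 + 4.5 + 5.1 + 2.3 + 8.0) / 5 = 2.3600%
Σ(R_i − R̄_i)(R_m − R̄_m) = 110.6300  ⇒  Cov = 110.6300 / 4 = 27.6575
Σ(R_m − R̄_m)² = 153.3120  ⇒  Var(R_m) = 153.3120 / 4 = 38.3280
β = Cov / Var(R_m) = 27.6575 / 38.3280 = 0.7216
E(R) = R_f + β × MRP = 4.1% + 0.7216 × 3.6% = 6.70%

6.70%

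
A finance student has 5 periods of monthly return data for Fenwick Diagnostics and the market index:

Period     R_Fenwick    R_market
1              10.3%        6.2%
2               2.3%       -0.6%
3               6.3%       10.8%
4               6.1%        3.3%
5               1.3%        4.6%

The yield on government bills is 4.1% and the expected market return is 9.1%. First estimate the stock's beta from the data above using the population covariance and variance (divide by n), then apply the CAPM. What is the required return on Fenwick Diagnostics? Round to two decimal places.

6.18%

Mean R_i = (10.3 + 2.3 + 6.3 + 6.1 + 1.3) / 5 = 5.2600%
Mean R_m = (6.2 − 0.6 + 10.8 + 3.3 + 4.6) / 5 = 4.8600%
Σ(R_i − R̄_i)(R_m − R̄_m) = 28.8120  ⇒  Cov = 28.8120 / 5 = 5.7624
Σ(R_m − R̄_m)² = 69.3920  ⇒  Var(R_m) = 69.3920 / 5 = 13.8784
β = Cov / Var(R_m) = 5.7624 / 13.8784 = 0.4152
MRP = 9.1% − 4.1% = 5.00%
E(R) = R_f + β × MRP = 4.1% + 0.4152 × 5.0% = 6.18%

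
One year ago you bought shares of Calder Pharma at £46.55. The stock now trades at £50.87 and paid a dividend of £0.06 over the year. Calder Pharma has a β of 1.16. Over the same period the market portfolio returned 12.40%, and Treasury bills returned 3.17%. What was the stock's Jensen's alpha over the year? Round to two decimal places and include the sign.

-4.47%

Realised HPR = (P1 + D1 − P0) / P0 = (50.87 + 0.06 − 46.55) / 46.55 = 4.38 / 46.55 = 9.4092%
MRP = 12.40% − 3.17% = 9.23%
CAPM required = R_f + β·MRP = 3.17% + 1.16 × 9.23% = 13.8768%
α = realised − required = 9.4092% − 13.8768% = -4.47%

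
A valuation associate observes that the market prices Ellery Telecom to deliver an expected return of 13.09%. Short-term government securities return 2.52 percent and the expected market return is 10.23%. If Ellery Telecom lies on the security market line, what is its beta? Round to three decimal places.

MRP = 10.23% − 2.52% = 7.71%
β = (E(R) − R_f) / MRP = (13.09% − 2.52%) / 7.71% = 10.57% / 7.71% = 1.371

1.371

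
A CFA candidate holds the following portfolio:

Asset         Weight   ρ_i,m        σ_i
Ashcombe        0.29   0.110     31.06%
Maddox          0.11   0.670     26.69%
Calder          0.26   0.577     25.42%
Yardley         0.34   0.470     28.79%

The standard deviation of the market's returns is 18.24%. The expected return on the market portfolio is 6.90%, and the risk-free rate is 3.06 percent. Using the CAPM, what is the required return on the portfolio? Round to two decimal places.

5.45%

β_Ashcombe = 0.110 × 31.06% / 18.24% = 0.1873
β_Maddox = 0.670 × 26.69% / 18.24% = 0.9804
β_Calder = 0.577 × 25.42% / 18.24% = 0.8041
β_Yardley = 0.470 × 28.79% / 18.24% = 0.7418
β_P = Σ w_i β_i = 0.29×0.1873 + 0.11×0.9804 + 0.26×0.8041 + 0.34×0.7418 = 0.6234
MRP = 6.90% − 3.06% = 3.84%
E(R_P) = R_f + β_P × MRP = 3.06% + 0.6234 × 3.84% = 5.45%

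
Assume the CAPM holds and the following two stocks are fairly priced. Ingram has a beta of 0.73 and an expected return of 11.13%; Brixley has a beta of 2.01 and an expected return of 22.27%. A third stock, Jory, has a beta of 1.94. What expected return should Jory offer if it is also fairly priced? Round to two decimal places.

21.66%

MRP (SML slope) = (22.27% − 11.13%) / (2.01 − 0.73) = 11.14% / 1.28 = 8.7031%
R_f (intercept) = 11.13% − 0.73 × 8.7031% = 4.7767%
E(R_Jory) = R_f + β × MRP = 4.7767% + 1.94 × 8.7031% = 21.66%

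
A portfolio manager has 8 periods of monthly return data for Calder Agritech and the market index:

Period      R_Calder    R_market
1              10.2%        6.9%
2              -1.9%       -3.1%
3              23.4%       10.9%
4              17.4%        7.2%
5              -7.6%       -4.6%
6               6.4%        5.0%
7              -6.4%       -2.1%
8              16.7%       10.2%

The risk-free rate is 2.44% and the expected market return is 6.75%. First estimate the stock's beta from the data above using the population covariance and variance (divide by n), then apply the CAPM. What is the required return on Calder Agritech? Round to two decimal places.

10.29%

Mean R_i = (10.2 − 1.9 + 23.4 + 17.4 − 7.6 + 6.4 − 6.4 + 16.7) / 8 = 7.2750%
Mean R_m = (6.9 − 3.1 + 10.9 + 7.2 − 4.6 + 5.0 − 2.1 + 10.2) / 8 = 3.8000%
Σ(R_i − R̄_i)(R_m − R̄_m) = 486.1900  ⇒  Cov = 486.1900 / 8 = 60.7738
Σ(R_m − R̄_m)² = 266.9600  ⇒  Var(R_m) = 266.9600 / 8 = 33.3700
β = Cov / Var(R_m) = 60.7738 / 33.3700 = 1.8212
MRP = 6.75% − 2.44% = 4.31%
E(R) = R_f + β × MRP = 2.44% + 1.8212 × 4.31% = 10.29%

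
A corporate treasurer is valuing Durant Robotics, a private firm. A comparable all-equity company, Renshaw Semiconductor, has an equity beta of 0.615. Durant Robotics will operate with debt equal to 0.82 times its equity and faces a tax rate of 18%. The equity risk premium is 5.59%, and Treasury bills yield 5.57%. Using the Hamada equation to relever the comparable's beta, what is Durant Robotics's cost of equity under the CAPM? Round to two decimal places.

β_L = β_U × [1 + (1 − t)(D/E)] = 0.615 × [1 + (1 − 0.18) × 0.82]
    = 0.615 × [1 + 0.82 × 0.82] = 0.615 × 1.6724 = 1.0285
E(R) = R_f + β_L × MRP = 5.57% + 1.0285 × 5.59% = 11.32%

11.32%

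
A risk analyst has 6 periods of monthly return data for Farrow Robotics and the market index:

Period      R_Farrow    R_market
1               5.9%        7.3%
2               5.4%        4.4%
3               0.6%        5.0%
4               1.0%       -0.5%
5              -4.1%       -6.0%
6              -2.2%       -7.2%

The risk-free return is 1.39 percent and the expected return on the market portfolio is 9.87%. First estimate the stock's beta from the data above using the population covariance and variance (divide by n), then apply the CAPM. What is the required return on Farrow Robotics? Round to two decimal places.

Mean R_i = (5.9 + 5.4 + 0.6 + 1.0 − 4.1 − 2.2) / 6 = 1.1000%
Mean R_m = (7.3 + 4.4 + 5.0 − 0.5 − 6.0 − 7.2) / 6 = 0.5000%
Σ(R_i − R̄_i)(R_m − R̄_m) = 106.4700  ⇒  Cov = 106.4700 / 6 = 17.7450
Σ(R_m − R̄_m)² = 184.2400  ⇒  Var(R_m) = 184.2400 / 6 = 30.7067
β = Cov / Var(R_m) = 17.7450 / 30.7067 = 0.5779
MRP = 9.87% − 1.39% = 8.48%
E(R) = R_f + β × MRP = 1.39% + 0.5779 × 8.48% = 6.29%

6.29%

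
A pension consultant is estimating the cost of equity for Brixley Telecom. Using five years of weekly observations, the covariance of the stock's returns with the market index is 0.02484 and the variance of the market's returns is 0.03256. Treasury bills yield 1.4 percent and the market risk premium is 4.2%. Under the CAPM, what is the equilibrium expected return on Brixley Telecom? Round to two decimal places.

4.60%

β = Cov(R_i, R_m) / Var(R_m) = 0.02484 / 0.03256 = 0.7629
E(R) = R_f + β × MRP = 1.4% + 0.7629 × 4.2% = 4.60%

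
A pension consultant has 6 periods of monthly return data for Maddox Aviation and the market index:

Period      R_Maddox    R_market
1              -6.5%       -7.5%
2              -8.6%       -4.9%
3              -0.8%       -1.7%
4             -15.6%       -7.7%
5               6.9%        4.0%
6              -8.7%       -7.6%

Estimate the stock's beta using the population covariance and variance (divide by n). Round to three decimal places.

Mean R_i = (-6.5 − 8.6 − 0.8 − 15.6 + 6.9 − 8.7) / 6 = -5.5500%
Mean R_m = (-7.5 − 4.9 − 1.7 − 7.7 + 4.0 − 7.6) / 6 = -4.2333%
Σ(R_i − R̄_i)(R_m − R̄_m) = 165.1200  ⇒  Cov = 165.1200 / 6 = 27.5200
Σ(R_m − R̄_m)² = 108.6733  ⇒  Var(R_m) = 108.6733 / 6 = 18.1122
β = Cov / Var(R_m) = 27.5200 / 18.1122 = 1.5194

1.519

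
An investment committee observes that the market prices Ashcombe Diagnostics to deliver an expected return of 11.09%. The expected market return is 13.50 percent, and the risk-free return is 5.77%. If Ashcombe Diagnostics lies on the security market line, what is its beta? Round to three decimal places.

MRP = 13.50% − 5.77% = 7.73%
β = (E(R) − R_f) / MRP = (11.09% − 5.77%) / 7.73% = 5.32% / 7.73% = 0.688

0.688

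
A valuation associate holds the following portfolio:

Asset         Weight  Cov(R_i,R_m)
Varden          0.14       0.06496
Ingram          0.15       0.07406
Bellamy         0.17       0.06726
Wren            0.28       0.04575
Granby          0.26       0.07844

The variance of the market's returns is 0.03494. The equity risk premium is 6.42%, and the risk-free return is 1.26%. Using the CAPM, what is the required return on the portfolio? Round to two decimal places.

β_Varden = 0.06496 / 0.03494 = 1.8592
β_Ingram = 0.07406 / 0.03494 = 2.1196
β_Bellamy = 0.06726 / 0.03494 = 1.9250
β_Wren = 0.04575 / 0.03494 = 1.3094
β_Granby = 0.07844 / 0.03494 = 2.2450
β_P = Σ w_i β_i = 0.14×1.8592 + 0.15×2.1196 + 0.17×1.9250 + 0.28×1.3094 + 0.26×2.2450 = 1.8558
E(R_P) = R_f + β_P × MRP = 1.26% + 1.8558 × 6.42% = 13.17%

13.17%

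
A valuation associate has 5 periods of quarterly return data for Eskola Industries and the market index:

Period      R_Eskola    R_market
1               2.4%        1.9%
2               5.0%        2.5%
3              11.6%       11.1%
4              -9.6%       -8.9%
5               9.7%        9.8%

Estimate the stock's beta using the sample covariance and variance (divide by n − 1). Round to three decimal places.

Mean R_i = (2.4 + 5.0 + 11.6 − 9.6 + 9.7) / 5 = 3.8200%
Mean R_m = (1.9 + 2.5 + 11.1 − 8.9 + 9.8) / 5 = 3.2800%
Σ(R_i − R̄_i)(R_m − R̄_m) = 263.6720  ⇒  Cov = 263.6720 / 4 = 65.9180
Σ(R_m − R̄_m)² = 254.5280  ⇒  Var(R_m) = 254.5280 / 4 = 63.6320
β = Cov / Var(R_m) = 65.9180 / 63.6320 = 1.0359

1.036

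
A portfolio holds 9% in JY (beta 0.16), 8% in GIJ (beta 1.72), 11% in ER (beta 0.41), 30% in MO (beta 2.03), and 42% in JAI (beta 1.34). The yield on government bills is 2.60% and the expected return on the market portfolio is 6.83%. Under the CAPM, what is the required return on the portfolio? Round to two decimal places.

8.39%

β_P = Σ w_i β_i = 0.09×0.16 + 0.08×1.72 + 0.11×0.41 + 0.30×2.03 + 0.42×1.34 = 1.3689
MRP = 6.83% − 2.60% = 4.23%
E(R_P) = R_f + β_P × MRP = 2.60% + 1.3689 × 4.23% = 8.39%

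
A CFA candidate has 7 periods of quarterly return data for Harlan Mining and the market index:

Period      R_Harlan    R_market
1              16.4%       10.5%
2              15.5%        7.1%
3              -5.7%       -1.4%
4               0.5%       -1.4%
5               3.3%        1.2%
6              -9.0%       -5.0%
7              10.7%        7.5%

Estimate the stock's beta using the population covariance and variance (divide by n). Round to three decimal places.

1.689

Mean R_i = (16.4 + 15.5 − 5.7 + 0.5 + 3.3 − 9.0 + 10.7) / 7 = 4.5286%
Mean R_m = (10.5 + 7.1 − 1.4 − 1.4 + 1.2 − 5.0 + 7.5) / 7 = 2.6429%
Σ(R_i − R̄_i)(R_m − R̄_m) = 334.9614  ⇒  Cov = 334.9614 / 7 = 47.8516
Σ(R_m − R̄_m)² = 198.3771  ⇒  Var(R_m) = 198.3771 / 7 = 28.3396
β = Cov / Var(R_m) = 47.8516 / 28.3396 = 1.6885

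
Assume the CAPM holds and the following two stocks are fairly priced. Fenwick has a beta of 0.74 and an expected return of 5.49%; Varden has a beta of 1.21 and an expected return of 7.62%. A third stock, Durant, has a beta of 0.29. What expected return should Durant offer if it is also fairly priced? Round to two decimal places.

MRP (SML slope) = (7.62% − 5.49%) / (1.21 − 0.74) = 2.13% / 0.47 = 4.5319%
R_f (intercept) = 5.49% − 0.74 × 4.5319% = 2.1364%
E(R_Durant) = R_f + β × MRP = 2.1364% + 0.29 × 4.5319% = 3.45%

3.45%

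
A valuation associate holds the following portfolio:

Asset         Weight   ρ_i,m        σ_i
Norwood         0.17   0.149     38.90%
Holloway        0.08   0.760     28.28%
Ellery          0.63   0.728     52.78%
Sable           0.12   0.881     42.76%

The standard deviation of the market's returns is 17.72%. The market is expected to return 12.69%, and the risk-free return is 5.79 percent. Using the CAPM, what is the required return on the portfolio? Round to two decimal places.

β_Norwood = 0.149 × 38.90% / 17.72% = 0.3271
β_Holloway = 0.760 × 28.28% / 17.72% = 1.2129
β_Ellery = 0.728 × 52.78% / 17.72% = 2.1684
β_Sable = 0.881 × 42.76% / 17.72% = 2.1259
β_P = Σ w_i β_i = 0.17×0.3271 + 0.08×1.2129 + 0.63×2.1684 + 0.12×2.1259 = 1.7738
MRP = 12.69% − 5.79% = 6.90%
E(R_P) = R_f + β_P × MRP = 5.79% + 1.7738 × 6.90% = 18.03%

18.03%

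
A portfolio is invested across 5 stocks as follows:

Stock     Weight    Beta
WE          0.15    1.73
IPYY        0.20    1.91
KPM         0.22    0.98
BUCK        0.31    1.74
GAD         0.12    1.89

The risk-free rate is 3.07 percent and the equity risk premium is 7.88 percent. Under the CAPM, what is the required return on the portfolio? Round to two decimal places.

β_P = Σ w_i β_i = 0.15×1.73 + 0.20×1.91 + 0.22×0.98 + 0.31×1.74 + 0.12×1.89 = 1.6233
E(R_P) = R_f + β_P × MRP = 3.07% + 1.6233 × 7.88% = 15.86%

15.86%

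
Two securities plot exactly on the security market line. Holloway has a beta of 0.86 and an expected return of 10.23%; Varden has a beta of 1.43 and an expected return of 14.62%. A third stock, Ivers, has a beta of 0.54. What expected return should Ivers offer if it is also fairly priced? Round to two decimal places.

MRP (SML slope) = (14.62% − 10.23%) / (1.43 − 0.86) = 4.39% / 0.57 = 7.7018%
R_f (intercept) = 10.23% − 0.86 × 7.7018% = 3.6065%
E(R_Ivers) = R_f + β × MRP = 3.6065% + 0.54 × 7.7018% = 7.77%

7.77%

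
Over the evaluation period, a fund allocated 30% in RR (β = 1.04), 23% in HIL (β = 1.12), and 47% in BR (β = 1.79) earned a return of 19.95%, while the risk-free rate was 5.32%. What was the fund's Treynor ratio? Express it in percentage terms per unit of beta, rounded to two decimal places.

10.37%

β_P = 0.30×1.04 + 0.23×1.12 + 0.47×1.79 = 1.4109
Treynor = (R_P − R_f) / β_P = (19.95% − 5.32%) / 1.4109 = 14.63% / 1.4109 = 10.37%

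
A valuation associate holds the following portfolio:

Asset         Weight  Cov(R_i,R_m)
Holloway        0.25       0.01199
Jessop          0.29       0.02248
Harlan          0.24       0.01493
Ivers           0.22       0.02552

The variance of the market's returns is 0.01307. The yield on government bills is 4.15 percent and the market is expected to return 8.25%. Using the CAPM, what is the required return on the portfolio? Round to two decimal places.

10.02%

β_Holloway = 0.01199 / 0.01307 = 0.9174
β_Jessop = 0.02248 / 0.01307 = 1.7200
β_Harlan = 0.01493 / 0.01307 = 1.1423
β_Ivers = 0.02552 / 0.01307 = 1.9526
β_P = Σ w_i β_i = 0.25×0.9174 + 0.29×1.7200 + 0.24×1.1423 + 0.22×1.9526 = 1.4319
MRP = 8.25% − 4.15% = 4.10%
E(R_P) = R_f + β_P × MRP = 4.15% + 1.4319 × 4.10% = 10.02%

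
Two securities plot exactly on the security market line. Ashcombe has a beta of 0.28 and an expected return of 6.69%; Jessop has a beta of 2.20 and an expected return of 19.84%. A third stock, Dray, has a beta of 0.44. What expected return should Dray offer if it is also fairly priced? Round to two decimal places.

7.79%

MRP (SML slope) = (19.84% − 6.69%) / (2.20 − 0.28) = 13.15% / 1.92 = 6.8490%
R_f (intercept) = 6.69% − 0.28 × 6.8490% = 4.7723%
E(R_Dray) = R_f + β × MRP = 4.7723% + 0.44 × 6.8490% = 7.79%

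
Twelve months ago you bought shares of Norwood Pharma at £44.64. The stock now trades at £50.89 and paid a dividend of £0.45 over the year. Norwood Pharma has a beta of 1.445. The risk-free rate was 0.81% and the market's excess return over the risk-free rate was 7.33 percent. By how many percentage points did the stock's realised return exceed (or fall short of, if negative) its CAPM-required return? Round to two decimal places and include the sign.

+3.61%

Realised HPR = (P1 + D1 − P0) / P0 = (50.89 + 0.45 − 44.64) / 44.64 = 6.70 / 44.64 = 15.0090%
CAPM required = R_f + β·MRP = 0.81% + 1.445 × 7.33% = 11.40185%
α = realised − required = 15.0090% − 11.40185% = +3.61%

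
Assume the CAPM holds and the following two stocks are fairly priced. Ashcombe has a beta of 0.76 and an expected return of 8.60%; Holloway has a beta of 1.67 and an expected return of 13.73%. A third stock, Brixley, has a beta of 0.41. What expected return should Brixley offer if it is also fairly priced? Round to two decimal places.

6.63%

MRP (SML slope) = (13.73% − 8.60%) / (1.67 − 0.76) = 5.13% / 0.91 = 5.6374%
R_f (intercept) = 8.60% − 0.76 × 5.6374% = 4.3156%
E(R_Brixley) = R_f + β × MRP = 4.3156% + 0.41 × 5.6374% = 6.63%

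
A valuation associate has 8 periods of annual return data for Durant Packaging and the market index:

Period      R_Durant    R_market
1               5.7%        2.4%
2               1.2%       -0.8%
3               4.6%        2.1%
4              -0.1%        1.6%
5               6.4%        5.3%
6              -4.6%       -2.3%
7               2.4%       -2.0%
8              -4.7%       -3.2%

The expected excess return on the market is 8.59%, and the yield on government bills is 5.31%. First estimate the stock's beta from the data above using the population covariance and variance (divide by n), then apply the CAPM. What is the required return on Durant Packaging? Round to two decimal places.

15.76%

Mean R_i = (5.7 + 1.2 + 4.6 − 0.1 + 6.4 − 4.6 + 2.4 − 4.7) / 8 = 1.3625%
Mean R_m = (2.4 − 0.8 + 2.1 + 1.6 + 5.3 − 2.3 − 2.0 − 3.2) / 8 = 0.3875%
Σ(R_i − R̄_i)(R_m − R̄_m) = 72.7363  ⇒  Cov = 72.7363 / 8 = 9.0920
Σ(R_m − R̄_m)² = 59.7888  ⇒  Var(R_m) = 59.7888 / 8 = 7.4736
β = Cov / Var(R_m) = 9.0920 / 7.4736 = 1.2165
E(R) = R_f + β × MRP = 5.31% + 1.2165 × 8.59% = 15.76%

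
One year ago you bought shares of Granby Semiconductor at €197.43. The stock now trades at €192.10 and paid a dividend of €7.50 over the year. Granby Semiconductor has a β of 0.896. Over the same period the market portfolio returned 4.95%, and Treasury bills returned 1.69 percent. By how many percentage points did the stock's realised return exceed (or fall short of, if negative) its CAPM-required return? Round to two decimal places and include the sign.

-3.51%

Realised HPR = (P1 + D1 − P0) / P0 = (192.10 + 7.50 − 197.43) / 197.43 = 2.17 / 197.43 = 1.0991%
MRP = 4.95% − 1.69% = 3.26%
CAPM required = R_f + β·MRP = 1.69% + 0.896 × 3.26% = 4.61096%
α = realised − required = 1.0991% − 4.61096% = -3.51%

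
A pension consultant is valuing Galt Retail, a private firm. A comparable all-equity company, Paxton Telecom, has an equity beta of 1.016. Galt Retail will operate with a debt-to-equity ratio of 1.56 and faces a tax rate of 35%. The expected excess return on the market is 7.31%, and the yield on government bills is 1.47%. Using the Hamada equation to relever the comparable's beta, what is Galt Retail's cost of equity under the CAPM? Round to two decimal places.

16.43%

β_L = β_U × [1 + (1 − t)(D/E)] = 1.016 × [1 + (1 − 0.35) × 1.56]
    = 1.016 × [1 + 0.65 × 1.56] = 1.016 × 2.0140 = 2.0462
E(R) = R_f + β_L × MRP = 1.47% + 2.0462 × 7.31% = 16.43%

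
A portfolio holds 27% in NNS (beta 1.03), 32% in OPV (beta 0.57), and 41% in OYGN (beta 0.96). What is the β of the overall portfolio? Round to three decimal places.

β_P = Σ w_i β_i = 0.27×1.03 + 0.32×0.57 + 0.41×0.96 = 0.8541

0.854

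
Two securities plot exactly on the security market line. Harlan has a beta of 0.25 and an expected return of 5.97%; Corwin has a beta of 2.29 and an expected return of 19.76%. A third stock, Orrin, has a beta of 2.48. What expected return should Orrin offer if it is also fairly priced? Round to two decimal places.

MRP (SML slope) = (19.76% − 5.97%) / (2.29 − 0.25) = 13.79% / 2.04 = 6.7598%
R_f (intercept) = 5.97% − 0.25 × 6.7598% = 4.2801%
E(R_Orrin) = R_f + β × MRP = 4.2801% + 2.48 × 6.7598% = 21.04%

21.04%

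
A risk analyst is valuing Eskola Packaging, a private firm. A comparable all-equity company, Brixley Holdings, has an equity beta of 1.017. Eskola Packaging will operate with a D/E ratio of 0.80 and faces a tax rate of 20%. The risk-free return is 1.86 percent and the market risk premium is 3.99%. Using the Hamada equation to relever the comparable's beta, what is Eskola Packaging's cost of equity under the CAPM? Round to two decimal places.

8.51%

β_L = β_U × [1 + (1 − t)(D/E)] = 1.017 × [1 + (1 − 0.20) × 0.80]
    = 1.017 × [1 + 0.80 × 0.80] = 1.017 × 1.6400 = 1.6679
E(R) = R_f + β_L × MRP = 1.86% + 1.6679 × 3.99% = 8.51%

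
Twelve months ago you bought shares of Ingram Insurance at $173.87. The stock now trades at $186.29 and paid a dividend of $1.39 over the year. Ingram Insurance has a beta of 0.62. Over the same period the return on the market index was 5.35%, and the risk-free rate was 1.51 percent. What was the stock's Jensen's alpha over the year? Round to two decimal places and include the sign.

Realised HPR = (P1 + D1 − P0) / P0 = (186.29 + 1.39 − 173.87) / 173.87 = 13.81 / 173.87 = 7.9427%
MRP = 5.35% − 1.51% = 3.84%
CAPM required = R_f + β·MRP = 1.51% + 0.62 × 3.84% = 3.8908%
α = realised − required = 7.9427% − 3.8908% = +4.05%

+4.05%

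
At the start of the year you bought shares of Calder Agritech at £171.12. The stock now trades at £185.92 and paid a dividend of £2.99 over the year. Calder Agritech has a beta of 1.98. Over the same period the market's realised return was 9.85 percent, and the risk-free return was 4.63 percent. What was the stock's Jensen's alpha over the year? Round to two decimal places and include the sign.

-4.57%

Realised HPR = (P1 + D1 − P0) / P0 = (185.92 + 2.99 − 171.12) / 171.12 = 17.79 / 171.12 = 10.3962%
MRP = 9.85% − 4.63% = 5.22%
CAPM required = R_f + β·MRP = 4.63% + 1.98 × 5.22% = 14.9656%
α = realised − required = 10.3962% − 14.9656% = -4.57%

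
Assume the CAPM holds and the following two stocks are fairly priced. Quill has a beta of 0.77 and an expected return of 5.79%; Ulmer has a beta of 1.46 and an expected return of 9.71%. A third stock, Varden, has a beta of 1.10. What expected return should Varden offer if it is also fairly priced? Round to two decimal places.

MRP (SML slope) = (9.71% − 5.79%) / (1.46 − 0.77) = 3.92% / 0.69 = 5.6812%
R_f (intercept) = 5.79% − 0.77 × 5.6812% = 1.4155%
E(R_Varden) = R_f + β × MRP = 1.4155% + 1.10 × 5.6812% = 7.66%

7.66%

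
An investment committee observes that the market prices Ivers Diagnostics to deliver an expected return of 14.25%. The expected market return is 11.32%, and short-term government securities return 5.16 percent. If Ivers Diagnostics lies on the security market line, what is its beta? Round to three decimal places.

1.476

MRP = 11.32% − 5.16% = 6.16%
β = (E(R) − R_f) / MRP = (14.25% − 5.16%) / 6.16% = 9.09% / 6.16% = 1.476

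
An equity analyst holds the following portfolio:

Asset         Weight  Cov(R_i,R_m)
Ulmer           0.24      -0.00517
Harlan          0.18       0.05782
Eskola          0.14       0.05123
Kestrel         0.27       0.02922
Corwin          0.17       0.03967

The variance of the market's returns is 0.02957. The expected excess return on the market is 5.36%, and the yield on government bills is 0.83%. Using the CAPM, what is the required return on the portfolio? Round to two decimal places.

6.44%

β_Ulmer = -0.00517 / 0.02957 = -0.1748
β_Harlan = 0.05782 / 0.02957 = 1.9554
β_Eskola = 0.05123 / 0.02957 = 1.7325
β_Kestrel = 0.02922 / 0.02957 = 0.9882
β_Corwin = 0.03967 / 0.02957 = 1.3416
β_P = Σ w_i β_i = 0.24×-0.1748 + 0.18×1.9554 + 0.14×1.7325 + 0.27×0.9882 + 0.17×1.3416 = 1.0475
E(R_P) = R_f + β_P × MRP = 0.83% + 1.0475 × 5.36% = 6.44%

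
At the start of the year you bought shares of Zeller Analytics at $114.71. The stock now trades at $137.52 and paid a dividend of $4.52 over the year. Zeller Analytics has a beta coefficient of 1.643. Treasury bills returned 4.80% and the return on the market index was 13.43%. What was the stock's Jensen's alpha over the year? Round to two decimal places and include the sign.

Realised HPR = (P1 + D1 − P0) / P0 = (137.52 + 4.52 − 114.71) / 114.71 = 27.33 / 114.71 = 23.8253%
MRP = 13.43% − 4.80% = 8.63%
CAPM required = R_f + β·MRP = 4.80% + 1.643 × 8.63% = 18.97909%
α = realised − required = 23.8253% − 18.97909% = +4.85%

+4.85%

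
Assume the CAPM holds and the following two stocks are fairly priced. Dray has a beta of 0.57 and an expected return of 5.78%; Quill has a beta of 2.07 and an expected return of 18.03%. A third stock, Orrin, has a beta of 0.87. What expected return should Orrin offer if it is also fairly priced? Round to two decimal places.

MRP (SML slope) = (18.03% − 5.78%) / (2.07 − 0.57) = 12.25% / 1.50 = 8.1667%
R_f (intercept) = 5.78% − 0.57 × 8.1667% = 1.1250%
E(R_Orrin) = R_f + β × MRP = 1.1250% + 0.87 × 8.1667% = 8.23%

8.23%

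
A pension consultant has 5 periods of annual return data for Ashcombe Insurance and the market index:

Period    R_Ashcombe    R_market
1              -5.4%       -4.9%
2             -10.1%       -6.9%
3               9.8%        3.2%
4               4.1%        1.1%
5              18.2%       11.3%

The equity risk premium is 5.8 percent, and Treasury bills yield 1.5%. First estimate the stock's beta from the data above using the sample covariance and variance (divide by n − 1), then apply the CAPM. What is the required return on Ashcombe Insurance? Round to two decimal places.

10.57%

Mean R_i = (-5.4 − 10.1 + 9.8 + 4.1 + 18.2) / 5 = 3.3200%
Mean R_m = (-4.9 − 6.9 + 3.2 + 1.1 + 11.3) / 5 = 0.7600%
Σ(R_i − R̄_i)(R_m − R̄_m) = 325.0640  ⇒  Cov = 325.0640 / 4 = 81.2660
Σ(R_m − R̄_m)² = 207.8720  ⇒  Var(R_m) = 207.8720 / 4 = 51.9680
β = Cov / Var(R_m) = 81.2660 / 51.9680 = 1.5638
E(R) = R_f + β × MRP = 1.5% + 1.5638 × 5.8% = 10.57%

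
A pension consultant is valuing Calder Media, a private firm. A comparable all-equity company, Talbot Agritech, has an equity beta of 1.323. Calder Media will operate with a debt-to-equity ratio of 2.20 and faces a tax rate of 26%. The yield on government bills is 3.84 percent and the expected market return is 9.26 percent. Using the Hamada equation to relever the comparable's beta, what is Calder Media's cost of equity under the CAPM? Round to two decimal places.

22.68%

β_L = β_U × [1 + (1 − t)(D/E)] = 1.323 × [1 + (1 − 0.26) × 2.20]
    = 1.323 × [1 + 0.74 × 2.20] = 1.323 × 2.6280 = 3.4768
MRP = 9.26% − 3.84% = 5.42%
E(R) = R_f + β_L × MRP = 3.84% + 3.4768 × 5.42% = 22.68%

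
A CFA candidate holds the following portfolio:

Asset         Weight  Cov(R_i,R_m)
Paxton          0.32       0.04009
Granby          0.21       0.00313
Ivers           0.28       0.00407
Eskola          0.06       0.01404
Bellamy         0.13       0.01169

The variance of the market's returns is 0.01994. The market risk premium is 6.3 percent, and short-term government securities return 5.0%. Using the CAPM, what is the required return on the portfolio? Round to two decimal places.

10.37%

β_Paxton = 0.04009 / 0.01994 = 2.0105
β_Granby = 0.00313 / 0.01994 = 0.1570
β_Ivers = 0.00407 / 0.01994 = 0.2041
β_Eskola = 0.01404 / 0.01994 = 0.7041
β_Bellamy = 0.01169 / 0.01994 = 0.5863
β_P = Σ w_i β_i = 0.32×2.0105 + 0.21×0.1570 + 0.28×0.2041 + 0.06×0.7041 + 0.13×0.5863 = 0.8519
E(R_P) = R_f + β_P × MRP = 5.0% + 0.8519 × 6.3% = 10.37%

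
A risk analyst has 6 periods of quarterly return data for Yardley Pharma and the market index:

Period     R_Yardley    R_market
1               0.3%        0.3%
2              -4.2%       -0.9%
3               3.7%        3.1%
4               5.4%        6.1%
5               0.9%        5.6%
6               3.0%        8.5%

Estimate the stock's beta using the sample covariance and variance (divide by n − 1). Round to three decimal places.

0.678

Mean R_i = (0.3 − 4.2 + 3.7 + 5.4 + 0.9 + 3.0) / 6 = 1.5167%
Mean R_m = (0.3 − 0.9 + 3.1 + 6.1 + 5.6 + 8.5) / 6 = 3.7833%
Σ(R_i − R̄_i)(R_m − R̄_m) = 44.3917  ⇒  Cov = 44.3917 / 5 = 8.8783
Σ(R_m − R̄_m)² = 65.4483  ⇒  Var(R_m) = 65.4483 / 5 = 13.0897
β = Cov / Var(R_m) = 8.8783 / 13.0897 = 0.6783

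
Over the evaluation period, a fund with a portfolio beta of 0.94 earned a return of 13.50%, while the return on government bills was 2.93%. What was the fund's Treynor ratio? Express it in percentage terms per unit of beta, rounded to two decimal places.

Treynor = (R_P − R_f) / β_P = (13.50% − 2.93%) / 0.9400 = 10.57% / 0.9400 = 11.24%

11.24%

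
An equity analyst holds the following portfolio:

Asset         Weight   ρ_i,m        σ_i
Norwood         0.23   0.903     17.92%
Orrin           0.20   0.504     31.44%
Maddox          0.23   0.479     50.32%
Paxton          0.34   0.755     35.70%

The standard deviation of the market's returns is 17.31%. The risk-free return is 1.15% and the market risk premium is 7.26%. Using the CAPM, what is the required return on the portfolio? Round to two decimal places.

10.21%

β_Norwood = 0.903 × 17.92% / 17.31% = 0.9348
β_Orrin = 0.504 × 31.44% / 17.31% = 0.9154
β_Maddox = 0.479 × 50.32% / 17.31% = 1.3924
β_Paxton = 0.755 × 35.70% / 17.31% = 1.5571
β_P = Σ w_i β_i = 0.23×0.9348 + 0.20×0.9154 + 0.23×1.3924 + 0.34×1.5571 = 1.2478
E(R_P) = R_f + β_P × MRP = 1.15% + 1.2478 × 7.26% = 10.21%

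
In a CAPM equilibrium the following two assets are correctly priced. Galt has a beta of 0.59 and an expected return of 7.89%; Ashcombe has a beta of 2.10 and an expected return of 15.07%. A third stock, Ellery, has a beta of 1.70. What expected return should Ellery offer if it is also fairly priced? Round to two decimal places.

13.17%

MRP (SML slope) = (15.07% − 7.89%) / (2.10 − 0.59) = 7.18% / 1.51 = 4.7550%
R_f (intercept) = 7.89% − 0.59 × 4.7550% = 5.0846%
E(R_Ellery) = R_f + β × MRP = 5.0846% + 1.70 × 4.7550% = 13.17%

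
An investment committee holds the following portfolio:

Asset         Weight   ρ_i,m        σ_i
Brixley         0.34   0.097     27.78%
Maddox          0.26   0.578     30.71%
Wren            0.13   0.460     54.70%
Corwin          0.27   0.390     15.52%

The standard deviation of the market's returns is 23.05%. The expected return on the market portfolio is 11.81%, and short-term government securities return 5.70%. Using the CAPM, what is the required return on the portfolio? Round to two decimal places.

β_Brixley = 0.097 × 27.78% / 23.05% = 0.1169
β_Maddox = 0.578 × 30.71% / 23.05% = 0.7701
β_Wren = 0.460 × 54.70% / 23.05% = 1.0916
β_Corwin = 0.390 × 15.52% / 23.05% = 0.2626
β_P = Σ w_i β_i = 0.34×0.1169 + 0.26×0.7701 + 0.13×1.0916 + 0.27×0.2626 = 0.4528
MRP = 11.81% − 5.70% = 6.11%
E(R_P) = R_f + β_P × MRP = 5.70% + 0.4528 × 6.11% = 8.47%

8.47%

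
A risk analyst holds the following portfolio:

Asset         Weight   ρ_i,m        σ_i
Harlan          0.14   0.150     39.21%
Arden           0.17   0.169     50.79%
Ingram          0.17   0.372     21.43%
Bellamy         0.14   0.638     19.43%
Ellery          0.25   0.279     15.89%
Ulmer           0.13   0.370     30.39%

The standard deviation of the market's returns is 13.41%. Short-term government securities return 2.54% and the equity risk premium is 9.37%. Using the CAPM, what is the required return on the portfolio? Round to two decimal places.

β_Harlan = 0.150 × 39.21% / 13.41% = 0.4386
β_Arden = 0.169 × 50.79% / 13.41% = 0.6401
β_Ingram = 0.372 × 21.43% / 13.41% = 0.5945
β_Bellamy = 0.638 × 19.43% / 13.41% = 0.9244
β_Ellery = 0.279 × 15.89% / 13.41% = 0.3306
β_Ulmer = 0.370 × 30.39% / 13.41% = 0.8385
β_P = Σ w_i β_i = 0.14×0.4386 + 0.17×0.6401 + 0.17×0.5945 + 0.14×0.9244 + 0.25×0.3306 + 0.13×0.8385 = 0.5924
E(R_P) = R_f + β_P × MRP = 2.54% + 0.5924 × 9.37% = 8.09%

8.09%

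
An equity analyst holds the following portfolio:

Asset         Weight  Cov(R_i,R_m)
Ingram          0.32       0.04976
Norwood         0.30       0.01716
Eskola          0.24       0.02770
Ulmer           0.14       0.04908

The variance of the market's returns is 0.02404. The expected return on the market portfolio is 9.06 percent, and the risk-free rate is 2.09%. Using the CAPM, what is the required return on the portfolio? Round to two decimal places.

β_Ingram = 0.04976 / 0.02404 = 2.0699
β_Norwood = 0.01716 / 0.02404 = 0.7138
β_Eskola = 0.02770 / 0.02404 = 1.1522
β_Ulmer = 0.04908 / 0.02404 = 2.0416
β_P = Σ w_i β_i = 0.32×2.0699 + 0.30×0.7138 + 0.24×1.1522 + 0.14×2.0416 = 1.4389
MRP = 9.06% − 2.09% = 6.97%
E(R_P) = R_f + β_P × MRP = 2.09% + 1.4389 × 6.97% = 12.12%

12.12%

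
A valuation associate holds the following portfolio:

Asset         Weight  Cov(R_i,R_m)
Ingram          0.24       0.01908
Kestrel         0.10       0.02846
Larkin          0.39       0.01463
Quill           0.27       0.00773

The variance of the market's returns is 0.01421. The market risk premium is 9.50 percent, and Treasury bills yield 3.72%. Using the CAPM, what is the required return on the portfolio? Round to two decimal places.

13.89%

β_Ingram = 0.01908 / 0.01421 = 1.3427
β_Kestrel = 0.02846 / 0.01421 = 2.0028
β_Larkin = 0.01463 / 0.01421 = 1.0296
β_Quill = 0.00773 / 0.01421 = 0.5440
β_P = Σ w_i β_i = 0.24×1.3427 + 0.10×2.0028 + 0.39×1.0296 + 0.27×0.5440 = 1.0710
E(R_P) = R_f + β_P × MRP = 3.72% + 1.0710 × 9.50% = 13.89%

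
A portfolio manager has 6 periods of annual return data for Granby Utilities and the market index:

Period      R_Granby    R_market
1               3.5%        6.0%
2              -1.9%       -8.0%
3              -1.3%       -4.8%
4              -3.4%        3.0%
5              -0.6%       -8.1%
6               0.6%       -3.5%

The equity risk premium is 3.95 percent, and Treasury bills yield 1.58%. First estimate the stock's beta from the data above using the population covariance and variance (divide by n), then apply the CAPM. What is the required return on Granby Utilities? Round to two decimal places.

2.21%

Mean R_i = (3.5 − 1.9 − 1.3 − 3.4 − 0.6 + 0.6) / 6 = -0.5167%
Mean R_m = (6.0 − 8.0 − 4.8 + 3.0 − 8.1 − 3.5) / 6 = -2.5667%
Σ(R_i − R̄_i)(R_m − R̄_m) = 27.0433  ⇒  Cov = 27.0433 / 6 = 4.5072
Σ(R_m − R̄_m)² = 170.3733  ⇒  Var(R_m) = 170.3733 / 6 = 28.3956
β = Cov / Var(R_m) = 4.5072 / 28.3956 = 0.1587
E(R) = R_f + β × MRP = 1.58% + 0.1587 × 3.95% = 2.21%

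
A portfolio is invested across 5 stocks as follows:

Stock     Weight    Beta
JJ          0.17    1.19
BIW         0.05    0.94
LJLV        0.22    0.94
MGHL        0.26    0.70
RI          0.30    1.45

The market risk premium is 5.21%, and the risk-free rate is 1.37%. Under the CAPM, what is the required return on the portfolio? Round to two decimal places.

6.96%

β_P = Σ w_i β_i = 0.17×1.19 + 0.05×0.94 + 0.22×0.94 + 0.26×0.70 + 0.30×1.45 = 1.0731
E(R_P) = R_f + β_P × MRP = 1.37% + 1.0731 × 5.21% = 6.96%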